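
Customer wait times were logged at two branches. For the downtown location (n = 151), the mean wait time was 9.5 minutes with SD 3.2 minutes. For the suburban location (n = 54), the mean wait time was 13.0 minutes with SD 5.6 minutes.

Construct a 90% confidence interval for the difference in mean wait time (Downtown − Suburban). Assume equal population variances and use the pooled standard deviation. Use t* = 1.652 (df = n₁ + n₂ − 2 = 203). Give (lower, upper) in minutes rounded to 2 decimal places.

(-4.54, -2.46)

Pooled variance s_p² = [150·3.2² + 53·5.6²] / (151+54−2) = 15.7541, so s_p = 3.9691.
SE_diff = s_p·√(1/n₁ + 1/n₂) = 3.9691·√(1/151 + 1/54) = 0.6293.
t* = 1.652; margin = 1.652 × 0.6293 = 1.0396.
Difference = 9.5 − 13.0 = -3.5000.
-3.5000 ± 1.0396 → (-4.54, -2.46).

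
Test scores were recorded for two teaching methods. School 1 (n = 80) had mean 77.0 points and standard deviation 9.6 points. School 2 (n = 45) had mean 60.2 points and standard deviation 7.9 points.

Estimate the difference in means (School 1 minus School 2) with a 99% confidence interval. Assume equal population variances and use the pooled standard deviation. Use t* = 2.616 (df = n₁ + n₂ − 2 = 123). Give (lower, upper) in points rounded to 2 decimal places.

Pooled variance s_p² = [79·9.6² + 44·7.9²] / (80+45−2) = 81.5177, so s_p = 9.0287.
SE_diff = s_p·√(1/n₁ + 1/n₂) = 9.0287·√(1/80 + 1/45) = 1.6824.
t* = 2.616; margin = 2.616 × 1.6824 = 4.4012.
Difference = 77.0 − 60.2 = 16.8000.
16.8000 ± 4.4012 → (12.40, 21.20).

(12.40, 21.20)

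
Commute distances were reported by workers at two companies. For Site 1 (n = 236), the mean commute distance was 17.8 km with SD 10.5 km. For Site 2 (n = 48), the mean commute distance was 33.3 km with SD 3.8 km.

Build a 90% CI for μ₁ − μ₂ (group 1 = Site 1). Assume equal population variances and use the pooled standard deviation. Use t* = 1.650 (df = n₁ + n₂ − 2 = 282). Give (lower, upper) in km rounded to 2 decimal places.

(-18.04, -12.96)

Pooled variance s_p² = [235·10.5² + 47·3.8²] / (236+48−2) = 94.2817, so s_p = 9.7099.
SE_diff = s_p·√(1/n₁ + 1/n₂) = 9.7099·√(1/236 + 1/48) = 1.5374.
t* = 1.650; margin = 1.650 × 1.5374 = 2.5367.
Difference = 17.8 − 33.3 = -15.5000.
-15.5000 ± 2.5367 → (-18.04, -12.96).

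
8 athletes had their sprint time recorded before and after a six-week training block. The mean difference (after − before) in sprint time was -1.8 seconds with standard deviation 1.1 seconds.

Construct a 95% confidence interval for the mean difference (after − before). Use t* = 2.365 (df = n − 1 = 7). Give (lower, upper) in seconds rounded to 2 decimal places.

(-2.72, -0.88)

This is a matched-pairs design, so SE = s_d/√n = 1.1/√8 = 0.3889.
Margin = 2.365 × 0.3889 = 0.9197; the interval is -1.8 ± 0.9197 = (-2.72, -0.88).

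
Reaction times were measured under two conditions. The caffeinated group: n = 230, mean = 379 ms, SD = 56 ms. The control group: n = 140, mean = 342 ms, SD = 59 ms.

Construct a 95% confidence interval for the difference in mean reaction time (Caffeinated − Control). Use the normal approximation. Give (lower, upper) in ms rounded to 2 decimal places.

(24.84, 49.16)

Per-group SEs: s₁/√n₁ = 56/√230 = 3.6925, s₂/√n₂ = 59/√140 = 4.9864.
Unpooled SE of the difference: √(13.63455625 + 24.86418496) = 6.2047.
Margin of error = z* · SE = 1.960 × 6.2047 = 12.1612.
x̄₁ − x̄₂ = 379 − 342 = 37.0000.
CI: 37.0000 ± 12.1612 = (24.84, 49.16).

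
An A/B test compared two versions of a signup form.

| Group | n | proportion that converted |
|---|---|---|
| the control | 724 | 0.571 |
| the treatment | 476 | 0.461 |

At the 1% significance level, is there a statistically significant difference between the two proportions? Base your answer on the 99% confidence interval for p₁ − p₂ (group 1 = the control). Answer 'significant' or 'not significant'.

significant

Each SE is √(p̂(1−p̂)/n): √(0.5710·0.4290/724) = 0.01839 and √(0.4610·0.5390/476) = 0.02285.
SE(p̂₁ − p̂₂) = √(SE₁² + SE₂²) = √(0.0003381921 + 0.0005221225) = 0.02933, since the two samples are independent.
At 99% confidence z* = 2.576; margin = 2.576 × 0.02933 = 0.07555.
The difference is 0.5710 − 0.4610 = 0.1100, so the interval is 0.1100 ± 0.07555 = (0.03445, 0.18555).
The interval (0.03445, 0.18555) does not contain 0, so the difference is significant.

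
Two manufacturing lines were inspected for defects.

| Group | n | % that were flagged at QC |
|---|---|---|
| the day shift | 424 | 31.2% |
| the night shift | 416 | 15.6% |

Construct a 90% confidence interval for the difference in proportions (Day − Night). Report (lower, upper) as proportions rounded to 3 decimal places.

(0.109, 0.203)

SE₁ = √(p̂₁(1−p̂₁)/n₁) = √(0.3120·0.6880/424) = 0.02250; SE₂ = √(0.1560·0.8440/416) = 0.01779.
Independent samples: SE of the difference = √(SE₁² + SE₂²) = √(0.00050625 + 0.0003164841) = 0.02868.
z* for 90% confidence is 1.645, so the margin of error is 1.645 × 0.02868 = 0.04718.
Point estimate p̂₁ − p̂₂ = 0.3120 − 0.1560 = 0.1560.
0.1560 ± 0.04718 → (0.109, 0.203).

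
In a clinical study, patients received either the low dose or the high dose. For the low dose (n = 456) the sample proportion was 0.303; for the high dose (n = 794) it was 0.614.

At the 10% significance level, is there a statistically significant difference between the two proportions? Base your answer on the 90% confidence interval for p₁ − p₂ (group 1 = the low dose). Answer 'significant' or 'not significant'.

SE₁ = √(p̂₁(1−p̂₁)/n₁) = √(0.3030·0.6970/456) = 0.02152; SE₂ = √(0.6140·0.3860/794) = 0.01728.
Independent samples: SE of the difference = √(SE₁² + SE₂²) = √(0.0004631104 + 0.0002985984) = 0.02760.
z* for 90% confidence is 1.645, so the margin of error is 1.645 × 0.02760 = 0.04540.
Point estimate p̂₁ − p̂₂ = 0.3030 − 0.6140 = -0.3110.
-0.3110 ± 0.04540 → (-0.35640, -0.26560).
The interval (-0.35640, -0.26560) does not contain 0, so the difference is significant.

significant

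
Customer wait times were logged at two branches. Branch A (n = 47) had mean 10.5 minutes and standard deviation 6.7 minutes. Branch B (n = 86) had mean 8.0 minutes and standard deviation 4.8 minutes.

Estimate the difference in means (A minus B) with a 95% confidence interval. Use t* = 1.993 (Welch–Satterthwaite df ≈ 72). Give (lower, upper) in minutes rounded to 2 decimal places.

(0.30, 4.70)

SE₁ = s₁/√n₁ = 6.7/√47 = 0.9773; SE₂ = 4.8/√86 = 0.5176.
Independent samples, unequal variances: SE_diff = √(SE₁² + SE₂²) = √(0.95511529 + 0.26790976) = 1.1059.
t* = 1.993, so margin of error = 1.993 × 1.1059 = 2.2041.
Difference in means = 10.5 − 8.0 = 2.5000.
2.5000 ± 2.2041 → (0.30, 4.70).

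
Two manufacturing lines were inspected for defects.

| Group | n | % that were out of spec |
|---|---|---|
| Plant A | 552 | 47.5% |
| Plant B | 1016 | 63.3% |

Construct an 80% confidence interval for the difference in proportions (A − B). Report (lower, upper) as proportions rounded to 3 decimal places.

(-0.191, -0.125)

The two standard errors are √(0.4750×0.5250/552) = 0.02125 and √(0.6330×0.3670/1016) = 0.01512.
Because the samples are independent, SE_diff = √(0.02125² + 0.01512²) = 0.02608.
Using z* = 1.282 for 80%, ME = 1.282 × 0.02608 = 0.03343.
p̂₁ − p̂₂ = -0.1580; interval -0.1580 ± 0.03343 gives (-0.191, -0.125).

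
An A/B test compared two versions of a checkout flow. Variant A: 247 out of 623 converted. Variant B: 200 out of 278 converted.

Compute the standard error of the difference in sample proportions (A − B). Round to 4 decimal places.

p̂₁ = 247/623 = 0.3965 and p̂₂ = 200/278 = 0.7194.
SE₁ = √(p̂₁(1−p̂₁)/n₁) = √(0.3965·0.6035/623) = 0.01960; SE₂ = √(0.7194·0.2806/278) = 0.02695.
Independent samples: SE of the difference = √(SE₁² + SE₂²) = √(0.00038416 + 0.0007263025) = 0.03332.

0.0333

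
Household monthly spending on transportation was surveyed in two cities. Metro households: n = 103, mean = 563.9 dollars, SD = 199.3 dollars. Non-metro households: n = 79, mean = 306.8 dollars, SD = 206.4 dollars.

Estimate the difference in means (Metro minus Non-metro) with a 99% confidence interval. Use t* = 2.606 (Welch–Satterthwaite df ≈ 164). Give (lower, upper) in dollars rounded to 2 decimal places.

(177.85, 336.35)

Per-group SEs: s₁/√n₁ = 199.3/√103 = 19.6376, s₂/√n₂ = 206.4/√79 = 23.2218.
Unpooled SE of the difference: √(385.63533376 + 539.25199524) = 30.4120.
Margin of error = t* · SE = 2.606 × 30.4120 = 79.2537.
x̄₁ − x̄₂ = 563.9 − 306.8 = 257.1000.
CI: 257.1000 ± 79.2537 = (177.85, 336.35).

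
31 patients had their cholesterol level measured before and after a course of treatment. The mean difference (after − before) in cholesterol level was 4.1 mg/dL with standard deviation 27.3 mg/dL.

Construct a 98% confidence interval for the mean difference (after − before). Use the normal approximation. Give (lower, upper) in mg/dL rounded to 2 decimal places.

(-7.30, 15.50)

This is a matched-pairs design, so SE = s_d/√n = 27.3/√31 = 4.9032.
Margin = 2.326 × 4.9032 = 11.4048; the interval is 4.1 ± 11.4048 = (-7.30, 15.50).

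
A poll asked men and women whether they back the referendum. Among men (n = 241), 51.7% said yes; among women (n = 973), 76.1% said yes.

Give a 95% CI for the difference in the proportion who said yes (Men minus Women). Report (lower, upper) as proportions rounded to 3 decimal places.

(-0.313, -0.175)

The two standard errors are √(0.5170×0.4830/241) = 0.03219 and √(0.7610×0.2390/973) = 0.01367.
Because the samples are independent, SE_diff = √(0.03219² + 0.01367²) = 0.03497.
Using z* = 1.960 for 95%, ME = 1.960 × 0.03497 = 0.06854.
p̂₁ − p̂₂ = -0.2440; interval -0.2440 ± 0.06854 gives (-0.313, -0.175).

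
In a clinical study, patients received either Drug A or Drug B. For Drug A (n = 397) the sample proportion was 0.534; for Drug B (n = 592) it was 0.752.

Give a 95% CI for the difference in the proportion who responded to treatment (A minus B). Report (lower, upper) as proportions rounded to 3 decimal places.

(-0.278, -0.158)

Each SE is √(p̂(1−p̂)/n): √(0.5340·0.4660/397) = 0.02504 and √(0.7520·0.2480/592) = 0.01775.
SE(p̂₁ − p̂₂) = √(SE₁² + SE₂²) = √(0.0006270016 + 0.0003150625) = 0.03069, since the two samples are independent.
At 95% confidence z* = 1.960; margin = 1.960 × 0.03069 = 0.06015.
The difference is 0.5340 − 0.7520 = -0.2180, so the interval is -0.2180 ± 0.06015 = (-0.278, -0.158).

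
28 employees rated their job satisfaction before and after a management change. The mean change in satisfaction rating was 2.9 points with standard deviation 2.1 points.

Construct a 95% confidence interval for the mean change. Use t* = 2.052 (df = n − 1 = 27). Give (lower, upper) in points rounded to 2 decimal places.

(2.09, 3.71)

This is a matched-pairs design, so SE = s_d/√n = 2.1/√28 = 0.3969.
Margin = 2.052 × 0.3969 = 0.8144; the interval is 2.9 ± 0.8144 = (2.09, 3.71).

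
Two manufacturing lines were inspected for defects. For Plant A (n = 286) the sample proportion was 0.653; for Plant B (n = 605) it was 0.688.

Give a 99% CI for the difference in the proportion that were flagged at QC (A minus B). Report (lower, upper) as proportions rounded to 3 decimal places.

SE₁ = √(p̂₁(1−p̂₁)/n₁) = √(0.6530·0.3470/286) = 0.02815; SE₂ = √(0.6880·0.3120/605) = 0.01884.
Independent samples: SE of the difference = √(SE₁² + SE₂²) = √(0.0007924225 + 0.0003549456) = 0.03387.
z* for 99% confidence is 2.576, so the margin of error is 2.576 × 0.03387 = 0.08725.
Point estimate p̂₁ − p̂₂ = 0.6530 − 0.6880 = -0.0350.
-0.0350 ± 0.08725 → (-0.122, 0.052).

(-0.122, 0.052)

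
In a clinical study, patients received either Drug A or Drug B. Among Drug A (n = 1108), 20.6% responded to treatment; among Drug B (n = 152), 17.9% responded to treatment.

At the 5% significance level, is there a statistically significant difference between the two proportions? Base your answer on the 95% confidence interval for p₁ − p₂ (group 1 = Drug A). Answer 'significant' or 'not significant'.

SE₁ = √(p̂₁(1−p̂₁)/n₁) = √(0.2060·0.7940/1108) = 0.01215; SE₂ = √(0.1790·0.8210/152) = 0.03109.
Independent samples: SE of the difference = √(SE₁² + SE₂²) = √(0.0001476225 + 0.0009665881) = 0.03338.
z* for 95% confidence is 1.960, so the margin of error is 1.960 × 0.03338 = 0.06542.
Point estimate p̂₁ − p̂₂ = 0.2060 − 0.1790 = 0.0270.
0.0270 ± 0.06542 → (-0.03842, 0.09242).
The interval (-0.03842, 0.09242) contains 0, so the difference is not significant.

not significant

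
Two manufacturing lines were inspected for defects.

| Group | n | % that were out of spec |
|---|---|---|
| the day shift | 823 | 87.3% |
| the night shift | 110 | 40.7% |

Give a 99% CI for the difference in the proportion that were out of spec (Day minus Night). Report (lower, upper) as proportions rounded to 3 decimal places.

(0.342, 0.590)

SE₁ = √(p̂₁(1−p̂₁)/n₁) = √(0.8730·0.1270/823) = 0.01161; SE₂ = √(0.4070·0.5930/110) = 0.04684.
Independent samples: SE of the difference = √(SE₁² + SE₂²) = √(0.0001347921 + 0.0021939856) = 0.04826.
z* for 99% confidence is 2.576, so the margin of error is 2.576 × 0.04826 = 0.12432.
Point estimate p̂₁ − p̂₂ = 0.8730 − 0.4070 = 0.4660.
0.4660 ± 0.12432 → (0.342, 0.590).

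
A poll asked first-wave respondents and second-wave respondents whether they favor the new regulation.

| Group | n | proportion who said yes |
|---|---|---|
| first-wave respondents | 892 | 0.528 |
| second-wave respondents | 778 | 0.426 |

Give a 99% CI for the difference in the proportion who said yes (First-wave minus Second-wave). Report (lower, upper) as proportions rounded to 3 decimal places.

SE₁ = √(p̂₁(1−p̂₁)/n₁) = √(0.5280·0.4720/892) = 0.01671; SE₂ = √(0.4260·0.5740/778) = 0.01773.
Independent samples: SE of the difference = √(SE₁² + SE₂²) = √(0.0002792241 + 0.0003143529) = 0.02436.
z* for 99% confidence is 2.576, so the margin of error is 2.576 × 0.02436 = 0.06275.
Point estimate p̂₁ − p̂₂ = 0.5280 − 0.4260 = 0.1020.
0.1020 ± 0.06275 → (0.039, 0.165).

(0.039, 0.165)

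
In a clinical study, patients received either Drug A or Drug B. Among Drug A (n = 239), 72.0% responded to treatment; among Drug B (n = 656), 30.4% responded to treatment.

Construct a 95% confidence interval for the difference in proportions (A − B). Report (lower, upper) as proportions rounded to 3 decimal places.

The two standard errors are √(0.7200×0.2800/239) = 0.02904 and √(0.3040×0.6960/656) = 0.01796.
Because the samples are independent, SE_diff = √(0.02904² + 0.01796²) = 0.03415.
Using z* = 1.960 for 95%, ME = 1.960 × 0.03415 = 0.06693.
p̂₁ − p̂₂ = 0.4160; interval 0.4160 ± 0.06693 gives (0.349, 0.483).

(0.349, 0.483)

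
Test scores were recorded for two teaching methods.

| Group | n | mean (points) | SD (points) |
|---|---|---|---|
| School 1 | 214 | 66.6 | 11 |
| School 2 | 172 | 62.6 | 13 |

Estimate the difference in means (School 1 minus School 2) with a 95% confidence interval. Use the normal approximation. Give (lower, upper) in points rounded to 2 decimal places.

(1.56, 6.44)

SE₁ = s₁/√n₁ = 11/√214 = 0.7519; SE₂ = 13/√172 = 0.9912.
Independent samples, unequal variances: SE_diff = √(SE₁² + SE₂²) = √(0.56535361 + 0.98247744) = 1.2441.
z* = 1.960, so margin of error = 1.960 × 1.2441 = 2.4384.
Difference in means = 66.6 − 62.6 = 4.0000.
4.0000 ± 2.4384 → (1.56, 6.44).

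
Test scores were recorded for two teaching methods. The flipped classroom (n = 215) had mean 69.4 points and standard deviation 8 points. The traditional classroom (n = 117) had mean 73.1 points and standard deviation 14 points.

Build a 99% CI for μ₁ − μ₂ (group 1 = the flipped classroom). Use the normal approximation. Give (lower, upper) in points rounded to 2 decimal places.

SE₁ = s₁/√n₁ = 8/√215 = 0.5456; SE₂ = 14/√117 = 1.2943.
Independent samples, unequal variances: SE_diff = √(SE₁² + SE₂²) = √(0.29767936 + 1.67521249) = 1.4046.
z* = 2.576, so margin of error = 2.576 × 1.4046 = 3.6182.
Difference in means = 69.4 − 73.1 = -3.7000.
-3.7000 ± 3.6182 → (-7.32, -0.08).

(-7.32, -0.08)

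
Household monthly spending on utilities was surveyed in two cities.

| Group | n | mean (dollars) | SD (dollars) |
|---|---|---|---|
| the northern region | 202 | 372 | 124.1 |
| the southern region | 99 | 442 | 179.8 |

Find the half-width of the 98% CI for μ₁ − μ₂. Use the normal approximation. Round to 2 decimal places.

46.68

Per-group SEs: s₁/√n₁ = 124.1/√202 = 8.7316, s₂/√n₂ = 179.8/√99 = 18.0706.
Unpooled SE of the difference: √(76.24083856 + 326.54658436) = 20.0696.
Margin of error = z* · SE = 2.326 × 20.0696 = 46.6819.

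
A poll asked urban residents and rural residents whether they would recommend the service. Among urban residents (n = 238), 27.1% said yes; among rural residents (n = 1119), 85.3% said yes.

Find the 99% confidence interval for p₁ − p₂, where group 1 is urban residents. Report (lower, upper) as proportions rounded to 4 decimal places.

(-0.6611, -0.5029)

Each SE is √(p̂(1−p̂)/n): √(0.2710·0.7290/238) = 0.02881 and √(0.8530·0.1470/1119) = 0.01059.
SE(p̂₁ − p̂₂) = √(SE₁² + SE₂²) = √(0.0008300161 + 0.0001121481) = 0.03069, since the two samples are independent.
At 99% confidence z* = 2.576; margin = 2.576 × 0.03069 = 0.07906.
The difference is 0.2710 − 0.8530 = -0.5820, so the interval is -0.5820 ± 0.07906 = (-0.6611, -0.5029).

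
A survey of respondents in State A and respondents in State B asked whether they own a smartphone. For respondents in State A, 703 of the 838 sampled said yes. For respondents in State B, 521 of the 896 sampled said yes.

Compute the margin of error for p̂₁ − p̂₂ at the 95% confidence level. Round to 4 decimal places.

First, p̂₁ = 703/838 = 0.8389; p̂₂ = 521/896 = 0.5815.
The two standard errors are √(0.8389×0.1611/838) = 0.01270 and √(0.5815×0.4185/896) = 0.01648.
Because the samples are independent, SE_diff = √(0.01270² + 0.01648²) = 0.02081.
Using z* = 1.960 for 95%, ME = 1.960 × 0.02081 = 0.04079.

0.0408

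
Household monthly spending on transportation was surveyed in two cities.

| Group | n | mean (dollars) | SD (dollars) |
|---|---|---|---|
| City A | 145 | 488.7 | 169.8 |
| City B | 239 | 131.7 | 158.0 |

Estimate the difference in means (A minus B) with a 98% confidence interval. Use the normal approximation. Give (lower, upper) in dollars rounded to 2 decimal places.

(316.49, 397.51)

Per-group SEs: s₁/√n₁ = 169.8/√145 = 14.1011, s₂/√n₂ = 158.0/√239 = 10.2202.
Unpooled SE of the difference: √(198.84102121 + 104.45248804) = 17.4153.
Margin of error = z* · SE = 2.326 × 17.4153 = 40.5080.
x̄₁ − x̄₂ = 488.7 − 131.7 = 357.0000.
CI: 357.0000 ± 40.5080 = (316.49, 397.51).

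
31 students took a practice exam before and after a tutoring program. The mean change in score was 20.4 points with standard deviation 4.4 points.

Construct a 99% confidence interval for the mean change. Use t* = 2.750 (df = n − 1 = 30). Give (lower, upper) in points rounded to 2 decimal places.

Paired design: SE = s_d/√n = 4.4/√31 = 0.7903.
t* = 2.750; margin of error = 2.750 × 0.7903 = 2.1733.
20.4 ± 2.1733 → (18.23, 22.57).

(18.23, 22.57)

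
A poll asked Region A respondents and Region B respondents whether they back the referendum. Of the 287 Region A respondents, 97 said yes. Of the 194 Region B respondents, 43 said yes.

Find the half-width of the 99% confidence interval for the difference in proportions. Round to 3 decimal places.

0.105

Sample proportions: 97/287 = 0.3380, 43/194 = 0.2216.
Each SE is √(p̂(1−p̂)/n): √(0.3380·0.6620/287) = 0.02792 and √(0.2216·0.7784/194) = 0.02982.
SE(p̂₁ − p̂₂) = √(SE₁² + SE₂²) = √(0.0007795264 + 0.0008892324) = 0.04085, since the two samples are independent.
At 99% confidence z* = 2.576; margin = 2.576 × 0.04085 = 0.10523.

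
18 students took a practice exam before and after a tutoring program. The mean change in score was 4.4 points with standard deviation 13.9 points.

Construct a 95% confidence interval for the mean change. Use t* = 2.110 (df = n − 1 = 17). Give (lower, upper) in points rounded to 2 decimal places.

(-2.51, 11.31)

Paired design: SE = s_d/√n = 13.9/√18 = 3.2763.
t* = 2.110; margin of error = 2.110 × 3.2763 = 6.9130.
4.4 ± 6.9130 → (-2.51, 11.31).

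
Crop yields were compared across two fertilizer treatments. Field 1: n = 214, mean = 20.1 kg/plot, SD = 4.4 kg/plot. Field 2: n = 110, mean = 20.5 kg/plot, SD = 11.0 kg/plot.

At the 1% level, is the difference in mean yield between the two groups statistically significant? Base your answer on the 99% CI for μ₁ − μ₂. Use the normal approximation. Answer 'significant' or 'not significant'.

SE₁ = s₁/√n₁ = 4.4/√214 = 0.3008; SE₂ = 11.0/√110 = 1.0488.
Independent samples, unequal variances: SE_diff = √(SE₁² + SE₂²) = √(0.09048064 + 1.09998144) = 1.0911.
z* = 2.576, so margin of error = 2.576 × 1.0911 = 2.8107.
Difference in means = 20.1 − 20.5 = -0.4000.
-0.4000 ± 2.8107 → (-3.2107, 2.4107).
The interval (-3.2107, 2.4107) contains 0, so the difference is not significant.

not significant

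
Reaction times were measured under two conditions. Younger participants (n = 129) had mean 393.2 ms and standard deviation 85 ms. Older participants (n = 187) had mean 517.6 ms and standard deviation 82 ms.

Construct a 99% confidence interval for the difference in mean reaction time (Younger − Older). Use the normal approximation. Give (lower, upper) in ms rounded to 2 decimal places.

(-149.10, -99.70)

Standard errors of each mean: 85/√129 = 7.4838 and 82/√187 = 5.9964.
SE(x̄₁ − x̄₂) = √(7.4838² + 5.9964²) = 9.5898 for independent samples with unequal variances.
With z* = 2.576, the margin is 2.576 × 9.5898 = 24.7033.
x̄₁ − x̄₂ = 393.2 − 517.6 = -124.4000; the interval is -124.4000 ± 24.7033 = (-149.10, -99.70).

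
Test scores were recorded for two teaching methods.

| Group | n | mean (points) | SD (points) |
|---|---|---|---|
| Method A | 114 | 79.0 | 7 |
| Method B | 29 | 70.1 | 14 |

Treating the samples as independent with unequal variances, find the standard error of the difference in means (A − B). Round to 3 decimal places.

2.681

Per-group SEs: s₁/√n₁ = 7/√114 = 0.6556, s₂/√n₂ = 14/√29 = 2.5997.
Unpooled SE of the difference: √(0.42981136 + 6.75844009) = 2.6811.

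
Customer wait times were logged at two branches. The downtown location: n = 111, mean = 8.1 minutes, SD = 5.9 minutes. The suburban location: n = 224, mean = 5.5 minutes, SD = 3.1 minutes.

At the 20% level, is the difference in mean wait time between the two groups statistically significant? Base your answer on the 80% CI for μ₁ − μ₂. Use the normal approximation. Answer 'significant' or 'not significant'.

significant

Standard errors of each mean: 5.9/√111 = 0.5600 and 3.1/√224 = 0.2071.
SE(x̄₁ − x̄₂) = √(0.5600² + 0.2071²) = 0.5971 for independent samples with unequal variances.
With z* = 1.282, the margin is 1.282 × 0.5971 = 0.7655.
x̄₁ − x̄₂ = 8.1 − 5.5 = 2.6000; the interval is 2.6000 ± 0.7655 = (1.8345, 3.3655).
The interval (1.8345, 3.3655) does not contain 0, so the difference is significant.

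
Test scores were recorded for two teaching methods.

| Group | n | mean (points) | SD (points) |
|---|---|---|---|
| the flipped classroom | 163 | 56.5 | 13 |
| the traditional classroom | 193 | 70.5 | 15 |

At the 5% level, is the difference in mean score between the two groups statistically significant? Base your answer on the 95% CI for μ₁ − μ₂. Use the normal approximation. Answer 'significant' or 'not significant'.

significant

Standard errors of each mean: 13/√163 = 1.0182 and 15/√193 = 1.0797.
SE(x̄₁ − x̄₂) = √(1.0182² + 1.0797²) = 1.4841 for independent samples with unequal variances.
With z* = 1.960, the margin is 1.960 × 1.4841 = 2.9088.
x̄₁ − x̄₂ = 56.5 − 70.5 = -14.0000; the interval is -14.0000 ± 2.9088 = (-16.9088, -11.0912).
The interval (-16.9088, -11.0912) does not contain 0, so the difference is significant.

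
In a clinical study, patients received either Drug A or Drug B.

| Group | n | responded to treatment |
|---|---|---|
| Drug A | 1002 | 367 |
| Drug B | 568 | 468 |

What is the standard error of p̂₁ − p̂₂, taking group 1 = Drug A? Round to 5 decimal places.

Sample proportions: 367/1002 = 0.3663, 468/568 = 0.8239.
Each SE is √(p̂(1−p̂)/n): √(0.3663·0.6337/1002) = 0.01522 and √(0.8239·0.1761/568) = 0.01598.
SE(p̂₁ − p̂₂) = √(SE₁² + SE₂²) = √(0.0002316484 + 0.0002553604) = 0.02207, since the two samples are independent.

0.02207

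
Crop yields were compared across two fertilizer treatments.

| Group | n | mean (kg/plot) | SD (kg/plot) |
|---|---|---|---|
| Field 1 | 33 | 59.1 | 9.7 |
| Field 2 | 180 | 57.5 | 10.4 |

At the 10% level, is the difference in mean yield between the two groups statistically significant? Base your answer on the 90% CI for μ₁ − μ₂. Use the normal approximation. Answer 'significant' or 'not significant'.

Per-group SEs: s₁/√n₁ = 9.7/√33 = 1.6886, s₂/√n₂ = 10.4/√180 = 0.7752.
Unpooled SE of the difference: √(2.85136996 + 0.60093504) = 1.8580.
Margin of error = z* · SE = 1.645 × 1.8580 = 3.0564.
x̄₁ − x̄₂ = 59.1 − 57.5 = 1.6000.
CI: 1.6000 ± 3.0564 = (-1.4564, 4.6564).
The interval (-1.4564, 4.6564) contains 0, so the difference is not significant.

not significant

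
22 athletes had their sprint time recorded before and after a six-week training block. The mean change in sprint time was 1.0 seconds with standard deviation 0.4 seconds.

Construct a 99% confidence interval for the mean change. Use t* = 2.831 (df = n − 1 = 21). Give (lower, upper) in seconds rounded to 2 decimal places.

(0.76, 1.24)

This is a matched-pairs design, so SE = s_d/√n = 0.4/√22 = 0.0853.
Margin = 2.831 × 0.0853 = 0.2415; the interval is 1.0 ± 0.2415 = (0.76, 1.24).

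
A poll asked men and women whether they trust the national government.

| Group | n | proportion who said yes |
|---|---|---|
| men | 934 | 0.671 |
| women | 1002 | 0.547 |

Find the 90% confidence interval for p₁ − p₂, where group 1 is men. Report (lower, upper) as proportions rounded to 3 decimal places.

SE₁ = √(p̂₁(1−p̂₁)/n₁) = √(0.6710·0.3290/934) = 0.01537; SE₂ = √(0.5470·0.4530/1002) = 0.01573.
Independent samples: SE of the difference = √(SE₁² + SE₂²) = √(0.0002362369 + 0.0002474329) = 0.02199.
z* for 90% confidence is 1.645, so the margin of error is 1.645 × 0.02199 = 0.03617.
Point estimate p̂₁ − p̂₂ = 0.6710 − 0.5470 = 0.1240.
0.1240 ± 0.03617 → (0.088, 0.160).

(0.088, 0.160)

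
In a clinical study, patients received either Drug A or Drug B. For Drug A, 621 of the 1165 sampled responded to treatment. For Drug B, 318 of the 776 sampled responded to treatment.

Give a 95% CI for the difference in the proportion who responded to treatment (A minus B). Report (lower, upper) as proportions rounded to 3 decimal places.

Sample proportions: 621/1165 = 0.5330, 318/776 = 0.4098.
Each SE is √(p̂(1−p̂)/n): √(0.5330·0.4670/1165) = 0.01462 and √(0.4098·0.5902/776) = 0.01765.
SE(p̂₁ − p̂₂) = √(SE₁² + SE₂²) = √(0.0002137444 + 0.0003115225) = 0.02292, since the two samples are independent.
At 95% confidence z* = 1.960; margin = 1.960 × 0.02292 = 0.04492.
The difference is 0.5330 − 0.4098 = 0.1232, so the interval is 0.1232 ± 0.04492 = (0.078, 0.168).

(0.078, 0.168)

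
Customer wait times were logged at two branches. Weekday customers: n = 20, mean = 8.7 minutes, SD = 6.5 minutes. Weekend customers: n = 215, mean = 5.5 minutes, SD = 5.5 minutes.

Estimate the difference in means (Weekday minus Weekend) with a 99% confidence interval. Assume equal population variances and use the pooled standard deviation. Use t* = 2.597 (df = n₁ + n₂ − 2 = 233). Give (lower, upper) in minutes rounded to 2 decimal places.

s_p = √[((n₁−1)s₁² + (n₂−1)s₂²)/(n₁+n₂−2)] = √[(19·6.5² + 214·5.5²)/233] = 5.5883.
SE = 5.5883·√(1/20 + 1/215) = 1.3064.
With t* = 2.597, margin = 2.597 × 1.3064 = 3.3927.
x̄₁ − x̄₂ = 8.7 − 5.5 = 3.2000; interval 3.2000 ± 3.3927 = (-0.19, 6.59).

(-0.19, 6.59)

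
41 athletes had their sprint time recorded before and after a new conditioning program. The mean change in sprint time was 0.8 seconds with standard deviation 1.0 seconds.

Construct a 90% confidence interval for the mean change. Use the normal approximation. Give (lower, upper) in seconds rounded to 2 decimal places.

Paired design: SE = s_d/√n = 1.0/√41 = 0.1562.
z* = 1.645; margin of error = 1.645 × 0.1562 = 0.2569.
0.8 ± 0.2569 → (0.54, 1.06).

(0.54, 1.06)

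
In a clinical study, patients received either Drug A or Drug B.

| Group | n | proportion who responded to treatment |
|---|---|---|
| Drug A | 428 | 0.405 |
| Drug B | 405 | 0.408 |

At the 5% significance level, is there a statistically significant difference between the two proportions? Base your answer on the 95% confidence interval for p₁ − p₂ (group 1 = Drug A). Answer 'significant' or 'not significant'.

SE₁ = √(p̂₁(1−p̂₁)/n₁) = √(0.4050·0.5950/428) = 0.02373; SE₂ = √(0.4080·0.5920/405) = 0.02442.
Independent samples: SE of the difference = √(SE₁² + SE₂²) = √(0.0005631129 + 0.0005963364) = 0.03405.
z* for 95% confidence is 1.960, so the margin of error is 1.960 × 0.03405 = 0.06674.
Point estimate p̂₁ − p̂₂ = 0.4050 − 0.4080 = -0.0030.
-0.0030 ± 0.06674 → (-0.06974, 0.06374).
The interval (-0.06974, 0.06374) contains 0, so the difference is not significant.

not significant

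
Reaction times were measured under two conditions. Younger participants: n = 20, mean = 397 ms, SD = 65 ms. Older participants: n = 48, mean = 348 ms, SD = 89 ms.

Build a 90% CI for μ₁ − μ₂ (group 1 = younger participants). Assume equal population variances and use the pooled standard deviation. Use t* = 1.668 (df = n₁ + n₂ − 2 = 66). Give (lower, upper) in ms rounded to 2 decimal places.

(12.24, 85.76)

s_p = √[((n₁−1)s₁² + (n₂−1)s₂²)/(n₁+n₂−2)] = √[(19·65² + 47·89²)/66] = 82.8070.
SE = 82.8070·√(1/20 + 1/48) = 22.0387.
With t* = 1.668, margin = 1.668 × 22.0387 = 36.7606.
x̄₁ − x̄₂ = 397 − 348 = 49.0000; interval 49.0000 ± 36.7606 = (12.24, 85.76).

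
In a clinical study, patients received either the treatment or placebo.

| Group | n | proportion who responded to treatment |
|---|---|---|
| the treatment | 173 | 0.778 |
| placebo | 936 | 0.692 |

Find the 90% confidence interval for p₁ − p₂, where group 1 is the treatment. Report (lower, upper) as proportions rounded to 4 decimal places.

Each SE is √(p̂(1−p̂)/n): √(0.7780·0.2220/173) = 0.03160 and √(0.6920·0.3080/936) = 0.01509.
SE(p̂₁ − p̂₂) = √(SE₁² + SE₂²) = √(0.00099856 + 0.0002277081) = 0.03502, since the two samples are independent.
At 90% confidence z* = 1.645; margin = 1.645 × 0.03502 = 0.05761.
The difference is 0.7780 − 0.6920 = 0.0860, so the interval is 0.0860 ± 0.05761 = (0.0284, 0.1436).

(0.0284, 0.1436)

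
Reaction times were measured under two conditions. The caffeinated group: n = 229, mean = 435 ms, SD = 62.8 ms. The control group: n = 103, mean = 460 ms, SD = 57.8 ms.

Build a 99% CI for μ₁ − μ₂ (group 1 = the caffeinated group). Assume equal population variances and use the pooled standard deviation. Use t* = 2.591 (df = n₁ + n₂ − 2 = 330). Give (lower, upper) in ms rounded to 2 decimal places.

Pooled variance s_p² = [228·62.8² + 102·57.8²] / (229+103−2) = 3757.4582, so s_p = 61.2981.
SE_diff = s_p·√(1/n₁ + 1/n₂) = 61.2981·√(1/229 + 1/103) = 7.2724.
t* = 2.591; margin = 2.591 × 7.2724 = 18.8428.
Difference = 435 − 460 = -25.0000.
-25.0000 ± 18.8428 → (-43.84, -6.16).

(-43.84, -6.16)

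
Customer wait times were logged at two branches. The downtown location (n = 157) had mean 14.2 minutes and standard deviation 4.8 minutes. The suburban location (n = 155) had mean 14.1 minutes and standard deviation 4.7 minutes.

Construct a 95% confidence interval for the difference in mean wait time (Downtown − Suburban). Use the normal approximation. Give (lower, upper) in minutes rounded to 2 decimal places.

SE₁ = s₁/√n₁ = 4.8/√157 = 0.3831; SE₂ = 4.7/√155 = 0.3775.
Independent samples, unequal variances: SE_diff = √(SE₁² + SE₂²) = √(0.14676561 + 0.14250625) = 0.5378.
z* = 1.960, so margin of error = 1.960 × 0.5378 = 1.0541.
Difference in means = 14.2 − 14.1 = 0.1000.
0.1000 ± 1.0541 → (-0.95, 1.15).

(-0.95, 1.15)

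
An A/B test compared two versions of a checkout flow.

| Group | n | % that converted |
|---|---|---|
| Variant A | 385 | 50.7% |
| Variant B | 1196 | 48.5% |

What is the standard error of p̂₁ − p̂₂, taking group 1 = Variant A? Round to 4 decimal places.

0.0293

Each SE is √(p̂(1−p̂)/n): √(0.5070·0.4930/385) = 0.02548 and √(0.4850·0.5150/1196) = 0.01445.
SE(p̂₁ − p̂₂) = √(SE₁² + SE₂²) = √(0.0006492304 + 0.0002088025) = 0.02929, since the two samples are independent.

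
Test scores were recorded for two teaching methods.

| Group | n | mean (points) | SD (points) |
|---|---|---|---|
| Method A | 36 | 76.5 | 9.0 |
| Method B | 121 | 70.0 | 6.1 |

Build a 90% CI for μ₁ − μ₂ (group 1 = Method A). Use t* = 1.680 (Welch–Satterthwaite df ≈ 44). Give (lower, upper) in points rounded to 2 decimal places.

(3.81, 9.19)

SE₁ = s₁/√n₁ = 9.0/√36 = 1.5000; SE₂ = 6.1/√121 = 0.5545.
Independent samples, unequal variances: SE_diff = √(SE₁² + SE₂²) = √(2.25 + 0.30747025) = 1.5992.
t* = 1.680, so margin of error = 1.680 × 1.5992 = 2.6867.
Difference in means = 76.5 − 70.0 = 6.5000.
6.5000 ± 2.6867 → (3.81, 9.19).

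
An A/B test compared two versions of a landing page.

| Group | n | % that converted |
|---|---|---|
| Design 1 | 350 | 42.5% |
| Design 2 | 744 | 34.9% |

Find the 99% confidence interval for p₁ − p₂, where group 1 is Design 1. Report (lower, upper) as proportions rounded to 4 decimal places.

(-0.0056, 0.1576)

Each SE is √(p̂(1−p̂)/n): √(0.4250·0.5750/350) = 0.02642 and √(0.3490·0.6510/744) = 0.01747.
SE(p̂₁ − p̂₂) = √(SE₁² + SE₂²) = √(0.0006980164 + 0.0003052009) = 0.03167, since the two samples are independent.
At 99% confidence z* = 2.576; margin = 2.576 × 0.03167 = 0.08158.
The difference is 0.4250 − 0.3490 = 0.0760, so the interval is 0.0760 ± 0.08158 = (-0.0056, 0.1576).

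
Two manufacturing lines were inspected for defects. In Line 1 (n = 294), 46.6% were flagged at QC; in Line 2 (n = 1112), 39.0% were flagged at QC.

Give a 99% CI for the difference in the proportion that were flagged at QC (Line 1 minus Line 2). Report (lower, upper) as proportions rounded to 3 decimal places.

(-0.008, 0.160)

SE₁ = √(p̂₁(1−p̂₁)/n₁) = √(0.4660·0.5340/294) = 0.02909; SE₂ = √(0.3900·0.6100/1112) = 0.01463.
Independent samples: SE of the difference = √(SE₁² + SE₂²) = √(0.0008462281 + 0.0002140369) = 0.03256.
z* for 99% confidence is 2.576, so the margin of error is 2.576 × 0.03256 = 0.08387.
Point estimate p̂₁ − p̂₂ = 0.4660 − 0.3900 = 0.0760.
0.0760 ± 0.08387 → (-0.008, 0.160).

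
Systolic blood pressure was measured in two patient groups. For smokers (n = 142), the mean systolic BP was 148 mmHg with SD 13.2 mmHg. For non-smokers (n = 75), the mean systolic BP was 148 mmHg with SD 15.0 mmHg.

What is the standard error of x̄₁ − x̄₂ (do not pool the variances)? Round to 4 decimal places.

2.0560

SE₁ = s₁/√n₁ = 13.2/√142 = 1.1077; SE₂ = 15.0/√75 = 1.7321.
Independent samples, unequal variances: SE_diff = √(SE₁² + SE₂²) = √(1.22699929 + 3.00017041) = 2.0560.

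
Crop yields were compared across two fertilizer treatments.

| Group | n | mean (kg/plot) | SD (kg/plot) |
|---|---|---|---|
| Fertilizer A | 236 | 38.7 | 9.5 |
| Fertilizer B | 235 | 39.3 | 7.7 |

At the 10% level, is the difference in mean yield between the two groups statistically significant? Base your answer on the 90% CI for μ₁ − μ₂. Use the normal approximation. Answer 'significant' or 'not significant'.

SE₁ = s₁/√n₁ = 9.5/√236 = 0.6184; SE₂ = 7.7/√235 = 0.5023.
Independent samples, unequal variances: SE_diff = √(SE₁² + SE₂²) = √(0.38241856 + 0.25230529) = 0.7967.
z* = 1.645, so margin of error = 1.645 × 0.7967 = 1.3106.
Difference in means = 38.7 − 39.3 = -0.6000.
-0.6000 ± 1.3106 → (-1.9106, 0.7106).
The interval (-1.9106, 0.7106) contains 0, so the difference is not significant.

not significant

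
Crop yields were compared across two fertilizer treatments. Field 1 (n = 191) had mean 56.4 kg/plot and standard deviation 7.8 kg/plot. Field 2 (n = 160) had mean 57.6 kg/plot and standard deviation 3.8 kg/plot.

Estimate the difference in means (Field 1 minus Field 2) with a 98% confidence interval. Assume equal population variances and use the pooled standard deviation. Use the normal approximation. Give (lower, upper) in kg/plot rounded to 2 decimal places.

(-2.77, 0.37)

s_p = √[((n₁−1)s₁² + (n₂−1)s₂²)/(n₁+n₂−2)] = √[(190·7.8² + 159·3.8²)/349] = 6.3009.
SE = 6.3009·√(1/191 + 1/160) = 0.6753.
With z* = 2.326, margin = 2.326 × 0.6753 = 1.5707.
x̄₁ − x̄₂ = 56.4 − 57.6 = -1.2000; interval -1.2000 ± 1.5707 = (-2.77, 0.37).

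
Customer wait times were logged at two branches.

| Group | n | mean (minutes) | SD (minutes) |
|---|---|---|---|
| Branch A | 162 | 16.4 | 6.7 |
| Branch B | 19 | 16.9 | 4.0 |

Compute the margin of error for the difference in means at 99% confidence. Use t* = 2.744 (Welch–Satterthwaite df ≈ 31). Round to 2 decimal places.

Per-group SEs: s₁/√n₁ = 6.7/√162 = 0.5264, s₂/√n₂ = 4.0/√19 = 0.9177.
Unpooled SE of the difference: √(0.27709696 + 0.84217329) = 1.0580.
Margin of error = t* · SE = 2.744 × 1.0580 = 2.9032.

2.90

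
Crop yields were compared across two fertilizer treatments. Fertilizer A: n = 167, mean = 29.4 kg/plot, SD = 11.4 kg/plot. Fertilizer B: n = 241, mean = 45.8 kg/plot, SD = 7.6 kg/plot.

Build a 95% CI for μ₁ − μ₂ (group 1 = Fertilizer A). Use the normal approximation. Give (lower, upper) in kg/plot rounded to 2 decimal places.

Per-group SEs: s₁/√n₁ = 11.4/√167 = 0.8822, s₂/√n₂ = 7.6/√241 = 0.4896.
Unpooled SE of the difference: √(0.77827684 + 0.23970816) = 1.0090.
Margin of error = z* · SE = 1.960 × 1.0090 = 1.9776.
x̄₁ − x̄₂ = 29.4 − 45.8 = -16.4000.
CI: -16.4000 ± 1.9776 = (-18.38, -14.42).

(-18.38, -14.42)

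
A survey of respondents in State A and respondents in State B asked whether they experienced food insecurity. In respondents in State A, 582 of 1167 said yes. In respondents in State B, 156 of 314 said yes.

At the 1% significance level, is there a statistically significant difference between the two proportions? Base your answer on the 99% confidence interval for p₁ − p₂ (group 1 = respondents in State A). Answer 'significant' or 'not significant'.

p̂₁ = 582/1167 = 0.4987 and p̂₂ = 156/314 = 0.4968.
SE₁ = √(p̂₁(1−p̂₁)/n₁) = √(0.4987·0.5013/1167) = 0.01464; SE₂ = √(0.4968·0.5032/314) = 0.02822.
Independent samples: SE of the difference = √(SE₁² + SE₂²) = √(0.0002143296 + 0.0007963684) = 0.03179.
z* for 99% confidence is 2.576, so the margin of error is 2.576 × 0.03179 = 0.08189.
Point estimate p̂₁ − p̂₂ = 0.4987 − 0.4968 = 0.0019.
0.0019 ± 0.08189 → (-0.07999, 0.08379).
The interval (-0.07999, 0.08379) contains 0, so the difference is not significant.

not significant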